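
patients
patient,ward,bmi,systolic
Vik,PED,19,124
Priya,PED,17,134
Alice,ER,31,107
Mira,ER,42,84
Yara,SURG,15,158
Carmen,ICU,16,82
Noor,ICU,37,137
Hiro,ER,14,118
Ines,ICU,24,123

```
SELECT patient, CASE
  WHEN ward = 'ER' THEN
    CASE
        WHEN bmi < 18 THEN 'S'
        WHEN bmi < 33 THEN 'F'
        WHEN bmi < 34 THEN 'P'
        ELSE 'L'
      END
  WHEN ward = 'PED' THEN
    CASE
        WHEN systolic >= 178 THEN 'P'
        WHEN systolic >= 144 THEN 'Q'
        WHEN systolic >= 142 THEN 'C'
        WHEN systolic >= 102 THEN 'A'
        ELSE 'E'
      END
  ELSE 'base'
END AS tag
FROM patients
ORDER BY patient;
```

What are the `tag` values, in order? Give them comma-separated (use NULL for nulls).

F, base, S, base, L, base, A, A, base

patient=Alice: ward='ER' → inner[bmi < 33] → F
patient=Carmen: ward='ICU' → outer ELSE → base
patient=Hiro: ward='ER' → inner[bmi < 18] → S
patient=Ines: ward='ICU' → outer ELSE → base
patient=Mira: ward='ER' → inner[ELSE] → L
patient=Noor: ward='ICU' → outer ELSE → base
patient=Priya: ward='PED' → inner[systolic >= 102] → A
patient=Vik: ward='PED' → inner[systolic >= 102] → A
patient=Yara: ward='SURG' → outer ELSE → base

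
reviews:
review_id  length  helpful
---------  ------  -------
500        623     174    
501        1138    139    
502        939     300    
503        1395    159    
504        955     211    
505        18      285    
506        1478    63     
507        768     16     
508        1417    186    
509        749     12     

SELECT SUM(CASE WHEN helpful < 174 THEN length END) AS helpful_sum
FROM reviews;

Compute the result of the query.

review_id=500: ✗
review_id=501: ✓ → 1138
review_id=502: ✗
review_id=503: ✓ → 1395
review_id=504: ✗
review_id=505: ✗
review_id=506: ✓ → 1478
review_id=507: ✓ → 768
review_id=508: ✗
review_id=509: ✓ → 749
helpful_sum = 1138 + 1395 + 1478 + 768 + 749 = 5528

5528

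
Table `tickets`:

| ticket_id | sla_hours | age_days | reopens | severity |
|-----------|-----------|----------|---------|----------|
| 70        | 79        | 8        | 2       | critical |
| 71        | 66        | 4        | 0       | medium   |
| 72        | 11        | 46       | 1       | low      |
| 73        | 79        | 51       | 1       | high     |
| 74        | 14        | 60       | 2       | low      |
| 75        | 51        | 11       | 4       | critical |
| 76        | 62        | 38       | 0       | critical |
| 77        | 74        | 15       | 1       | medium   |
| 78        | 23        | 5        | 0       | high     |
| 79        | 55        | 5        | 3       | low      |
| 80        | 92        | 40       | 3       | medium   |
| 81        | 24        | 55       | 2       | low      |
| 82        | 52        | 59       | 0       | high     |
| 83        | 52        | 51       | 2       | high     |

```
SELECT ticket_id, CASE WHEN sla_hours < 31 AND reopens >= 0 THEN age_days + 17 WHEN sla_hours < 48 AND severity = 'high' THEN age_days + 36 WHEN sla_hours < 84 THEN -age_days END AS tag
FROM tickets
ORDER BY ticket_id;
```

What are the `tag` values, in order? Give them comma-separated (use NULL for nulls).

-8, -4, 63, -51, 77, -11, -38, -15, 22, -5, NULL, 72, -59, -51

ticket_id=70: sla_hours < 84 → -8
ticket_id=71: sla_hours < 84 → -4
ticket_id=72: sla_hours < 31 AND reopens >= 0 → 63
ticket_id=73: sla_hours < 84 → -51
ticket_id=74: sla_hours < 31 AND reopens >= 0 → 77
ticket_id=75: sla_hours < 84 → -11
ticket_id=76: sla_hours < 84 → -38
ticket_id=77: sla_hours < 84 → -15
ticket_id=78: sla_hours < 31 AND reopens >= 0 → 22
ticket_id=79: sla_hours < 84 → -5
ticket_id=80: (no match → NULL) → NULL
ticket_id=81: sla_hours < 31 AND reopens >= 0 → 72
ticket_id=82: sla_hours < 84 → -59
ticket_id=83: sla_hours < 84 → -51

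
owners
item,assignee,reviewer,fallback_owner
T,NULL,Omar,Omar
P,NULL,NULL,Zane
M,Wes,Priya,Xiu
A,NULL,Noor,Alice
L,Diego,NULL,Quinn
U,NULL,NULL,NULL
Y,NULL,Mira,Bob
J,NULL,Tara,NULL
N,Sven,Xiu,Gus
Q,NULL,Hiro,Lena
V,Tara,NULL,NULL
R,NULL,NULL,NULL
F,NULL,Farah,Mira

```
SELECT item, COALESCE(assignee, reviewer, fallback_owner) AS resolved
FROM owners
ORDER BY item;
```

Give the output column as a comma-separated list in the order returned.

Noor, Farah, Tara, Diego, Wes, Sven, Zane, Hiro, NULL, Omar, NULL, Tara, Mira

item=A: assignee=NULL, reviewer=Noor → Noor
item=F: assignee=NULL, reviewer=Farah → Farah
item=J: assignee=NULL, reviewer=Tara → Tara
item=L: assignee=Diego → Diego
item=M: assignee=Wes → Wes
item=N: assignee=Sven → Sven
item=P: assignee=NULL, reviewer=NULL, fallback_owner=Zane → Zane
item=Q: assignee=NULL, reviewer=Hiro → Hiro
item=R: assignee=NULL, reviewer=NULL, fallback_owner=NULL (all NULL) → NULL
item=T: assignee=NULL, reviewer=Omar → Omar
item=U: assignee=NULL, reviewer=NULL, fallback_owner=NULL (all NULL) → NULL
item=V: assignee=Tara → Tara
item=Y: assignee=NULL, reviewer=Mira → Mira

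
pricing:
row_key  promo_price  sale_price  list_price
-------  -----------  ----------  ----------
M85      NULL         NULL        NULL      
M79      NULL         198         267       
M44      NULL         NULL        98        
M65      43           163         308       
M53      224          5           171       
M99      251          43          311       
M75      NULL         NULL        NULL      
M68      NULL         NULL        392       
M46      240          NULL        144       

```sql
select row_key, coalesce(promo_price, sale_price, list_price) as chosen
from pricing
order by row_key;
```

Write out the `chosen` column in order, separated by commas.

98, 240, 224, 43, 392, NULL, 198, NULL, 251

row_key=M44: promo_price=NULL, sale_price=NULL, list_price=98 → 98
row_key=M46: promo_price=240 → 240
row_key=M53: promo_price=224 → 224
row_key=M65: promo_price=43 → 43
row_key=M68: promo_price=NULL, sale_price=NULL, list_price=392 → 392
row_key=M75: promo_price=NULL, sale_price=NULL, list_price=NULL (all NULL) → NULL
row_key=M79: promo_price=NULL, sale_price=198 → 198
row_key=M85: promo_price=NULL, sale_price=NULL, list_price=NULL (all NULL) → NULL
row_key=M99: promo_price=251 → 251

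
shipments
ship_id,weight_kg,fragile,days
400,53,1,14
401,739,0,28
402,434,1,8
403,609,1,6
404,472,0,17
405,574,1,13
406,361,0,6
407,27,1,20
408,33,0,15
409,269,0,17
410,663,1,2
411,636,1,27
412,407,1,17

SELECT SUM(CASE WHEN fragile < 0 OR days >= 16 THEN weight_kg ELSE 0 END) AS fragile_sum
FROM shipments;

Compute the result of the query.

ship_id=400: ✗
ship_id=401: ✓ → 739
ship_id=402: ✗
ship_id=403: ✗
ship_id=404: ✓ → 472
ship_id=405: ✗
ship_id=406: ✗
ship_id=407: ✓ → 27
ship_id=408: ✗
ship_id=409: ✓ → 269
ship_id=410: ✗
ship_id=411: ✓ → 636
ship_id=412: ✓ → 407
fragile_sum = 739 + 472 + 27 + 269 + 636 + 407 = 2550

2550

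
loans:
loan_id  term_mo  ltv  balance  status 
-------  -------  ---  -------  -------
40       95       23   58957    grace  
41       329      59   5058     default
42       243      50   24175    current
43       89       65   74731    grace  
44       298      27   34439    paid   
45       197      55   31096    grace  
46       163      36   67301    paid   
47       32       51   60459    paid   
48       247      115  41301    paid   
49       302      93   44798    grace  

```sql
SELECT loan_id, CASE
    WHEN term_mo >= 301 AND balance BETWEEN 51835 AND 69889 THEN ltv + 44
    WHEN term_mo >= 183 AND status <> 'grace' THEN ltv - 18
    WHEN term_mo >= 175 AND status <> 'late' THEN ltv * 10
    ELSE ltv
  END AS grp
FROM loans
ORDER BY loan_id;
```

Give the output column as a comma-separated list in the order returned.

23, 41, 32, 65, 9, 550, 36, 51, 97, 930

loan_id=40: ELSE → 23
loan_id=41: term_mo >= 183 AND status <> 'grace' → 41
loan_id=42: term_mo >= 183 AND status <> 'grace' → 32
loan_id=43: ELSE → 65
loan_id=44: term_mo >= 183 AND status <> 'grace' → 9
loan_id=45: term_mo >= 175 AND status <> 'late' → 550
loan_id=46: ELSE → 36
loan_id=47: ELSE → 51
loan_id=48: term_mo >= 183 AND status <> 'grace' → 97
loan_id=49: term_mo >= 175 AND status <> 'late' → 930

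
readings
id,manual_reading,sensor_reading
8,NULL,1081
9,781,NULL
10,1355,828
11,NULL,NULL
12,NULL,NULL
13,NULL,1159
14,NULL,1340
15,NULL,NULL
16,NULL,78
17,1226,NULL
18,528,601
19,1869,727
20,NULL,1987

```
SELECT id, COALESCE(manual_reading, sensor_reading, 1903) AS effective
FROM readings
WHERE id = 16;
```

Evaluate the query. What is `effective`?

78

id = 16: manual_reading=NULL, sensor_reading=78.
manual_reading=NULL, sensor_reading=78 → 78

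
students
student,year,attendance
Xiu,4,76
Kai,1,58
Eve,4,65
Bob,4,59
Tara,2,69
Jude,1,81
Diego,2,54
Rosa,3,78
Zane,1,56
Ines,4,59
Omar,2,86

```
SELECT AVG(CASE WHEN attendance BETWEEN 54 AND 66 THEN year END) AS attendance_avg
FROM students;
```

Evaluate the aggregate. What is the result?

student=Xiu: ✗
student=Kai: ✓ → 1
student=Eve: ✓ → 4
student=Bob: ✓ → 4
student=Tara: ✗
student=Jude: ✗
student=Diego: ✓ → 2
student=Rosa: ✗
student=Zane: ✓ → 1
student=Ines: ✓ → 4
student=Omar: ✗
attendance_avg = (1 + 4 + 4 + 2 + 1 + 4) / 6 = 2.6666666667

2.6666666667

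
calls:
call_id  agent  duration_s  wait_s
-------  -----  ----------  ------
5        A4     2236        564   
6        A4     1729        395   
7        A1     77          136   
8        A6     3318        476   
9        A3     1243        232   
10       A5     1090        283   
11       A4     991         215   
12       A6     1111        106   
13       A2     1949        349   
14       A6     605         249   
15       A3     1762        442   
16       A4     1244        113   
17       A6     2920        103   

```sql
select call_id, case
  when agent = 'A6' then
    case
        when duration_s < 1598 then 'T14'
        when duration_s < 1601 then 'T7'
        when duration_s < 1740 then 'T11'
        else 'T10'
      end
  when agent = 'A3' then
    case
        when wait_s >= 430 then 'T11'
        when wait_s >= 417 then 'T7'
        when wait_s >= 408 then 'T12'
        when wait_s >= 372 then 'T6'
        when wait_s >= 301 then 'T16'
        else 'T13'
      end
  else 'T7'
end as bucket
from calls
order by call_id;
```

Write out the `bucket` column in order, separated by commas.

call_id=5: agent='A4' → outer ELSE → T7
call_id=6: agent='A4' → outer ELSE → T7
call_id=7: agent='A1' → outer ELSE → T7
call_id=8: agent='A6' → inner[ELSE] → T10
call_id=9: agent='A3' → inner[ELSE] → T13
call_id=10: agent='A5' → outer ELSE → T7
call_id=11: agent='A4' → outer ELSE → T7
call_id=12: agent='A6' → inner[duration_s < 1598] → T14
call_id=13: agent='A2' → outer ELSE → T7
call_id=14: agent='A6' → inner[duration_s < 1598] → T14
call_id=15: agent='A3' → inner[wait_s >= 430] → T11
call_id=16: agent='A4' → outer ELSE → T7
call_id=17: agent='A6' → inner[ELSE] → T10

T7, T7, T7, T10, T13, T7, T7, T14, T7, T14, T11, T7, T10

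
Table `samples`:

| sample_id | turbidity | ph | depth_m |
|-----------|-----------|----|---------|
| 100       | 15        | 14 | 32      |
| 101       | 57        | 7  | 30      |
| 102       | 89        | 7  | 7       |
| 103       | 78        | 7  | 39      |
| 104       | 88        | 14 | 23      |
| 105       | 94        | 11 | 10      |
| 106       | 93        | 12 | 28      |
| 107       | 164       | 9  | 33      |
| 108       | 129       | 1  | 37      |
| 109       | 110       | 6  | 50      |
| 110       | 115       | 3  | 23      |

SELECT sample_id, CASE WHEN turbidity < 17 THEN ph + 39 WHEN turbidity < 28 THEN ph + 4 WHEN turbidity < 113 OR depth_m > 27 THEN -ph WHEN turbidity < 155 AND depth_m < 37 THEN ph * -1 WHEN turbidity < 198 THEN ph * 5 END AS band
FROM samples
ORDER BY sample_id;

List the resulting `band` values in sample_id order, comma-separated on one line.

53, -7, -7, -7, -14, -11, -12, -9, -1, -6, -3

sample_id=100: turbidity < 17 → 53
sample_id=101: turbidity < 113 OR depth_m > 27 → -7
sample_id=102: turbidity < 113 OR depth_m > 27 → -7
sample_id=103: turbidity < 113 OR depth_m > 27 → -7
sample_id=104: turbidity < 113 OR depth_m > 27 → -14
sample_id=105: turbidity < 113 OR depth_m > 27 → -11
sample_id=106: turbidity < 113 OR depth_m > 27 → -12
sample_id=107: turbidity < 113 OR depth_m > 27 → -9
sample_id=108: turbidity < 113 OR depth_m > 27 → -1
sample_id=109: turbidity < 113 OR depth_m > 27 → -6
sample_id=110: turbidity < 155 AND depth_m < 37 → -3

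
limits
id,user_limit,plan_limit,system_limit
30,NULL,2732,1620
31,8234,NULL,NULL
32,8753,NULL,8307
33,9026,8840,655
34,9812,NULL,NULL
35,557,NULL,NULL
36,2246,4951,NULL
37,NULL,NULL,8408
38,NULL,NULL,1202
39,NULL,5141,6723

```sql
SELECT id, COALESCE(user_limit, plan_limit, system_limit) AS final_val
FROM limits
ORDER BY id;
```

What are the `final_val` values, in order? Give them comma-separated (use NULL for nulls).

id=30: user_limit=NULL, plan_limit=2732 → 2732
id=31: user_limit=8234 → 8234
id=32: user_limit=8753 → 8753
id=33: user_limit=9026 → 9026
id=34: user_limit=9812 → 9812
id=35: user_limit=557 → 557
id=36: user_limit=2246 → 2246
id=37: user_limit=NULL, plan_limit=NULL, system_limit=8408 → 8408
id=38: user_limit=NULL, plan_limit=NULL, system_limit=1202 → 1202
id=39: user_limit=NULL, plan_limit=5141 → 5141

2732, 8234, 8753, 9026, 9812, 557, 2246, 8408, 1202, 5141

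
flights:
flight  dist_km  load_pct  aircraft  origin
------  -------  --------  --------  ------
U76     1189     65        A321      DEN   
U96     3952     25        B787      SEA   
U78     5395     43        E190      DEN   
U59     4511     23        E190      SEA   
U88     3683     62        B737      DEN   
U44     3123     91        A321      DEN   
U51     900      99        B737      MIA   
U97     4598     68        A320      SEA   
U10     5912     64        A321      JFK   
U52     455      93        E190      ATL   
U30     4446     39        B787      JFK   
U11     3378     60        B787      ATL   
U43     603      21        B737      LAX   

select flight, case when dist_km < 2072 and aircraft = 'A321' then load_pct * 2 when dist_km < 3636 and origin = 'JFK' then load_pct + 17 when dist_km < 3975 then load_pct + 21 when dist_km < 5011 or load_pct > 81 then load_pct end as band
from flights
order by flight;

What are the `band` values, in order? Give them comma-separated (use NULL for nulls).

flight=U10: (no match → NULL) → NULL
flight=U11: dist_km < 3975 → 81
flight=U30: dist_km < 5011 or load_pct > 81 → 39
flight=U43: dist_km < 3975 → 42
flight=U44: dist_km < 3975 → 112
flight=U51: dist_km < 3975 → 120
flight=U52: dist_km < 3975 → 114
flight=U59: dist_km < 5011 or load_pct > 81 → 23
flight=U76: dist_km < 2072 and aircraft = 'A321' → 130
flight=U78: (no match → NULL) → NULL
flight=U88: dist_km < 3975 → 83
flight=U96: dist_km < 3975 → 46
flight=U97: dist_km < 5011 or load_pct > 81 → 68

NULL, 81, 39, 42, 112, 120, 114, 23, 130, NULL, 83, 46, 68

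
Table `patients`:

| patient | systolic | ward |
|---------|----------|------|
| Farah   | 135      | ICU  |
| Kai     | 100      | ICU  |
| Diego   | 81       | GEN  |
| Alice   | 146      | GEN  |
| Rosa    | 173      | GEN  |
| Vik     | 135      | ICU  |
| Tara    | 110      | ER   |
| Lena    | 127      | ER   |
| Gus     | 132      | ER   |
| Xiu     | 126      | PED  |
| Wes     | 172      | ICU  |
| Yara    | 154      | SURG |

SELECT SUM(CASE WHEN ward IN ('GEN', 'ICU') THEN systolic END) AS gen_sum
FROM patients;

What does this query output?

patient=Farah: ✓ → 135
patient=Kai: ✓ → 100
patient=Diego: ✓ → 81
patient=Alice: ✓ → 146
patient=Rosa: ✓ → 173
patient=Vik: ✓ → 135
patient=Tara: ✗
patient=Lena: ✗
patient=Gus: ✗
patient=Xiu: ✗
patient=Wes: ✓ → 172
patient=Yara: ✗
gen_sum = 135 + 100 + 81 + 146 + 173 + 135 + 172 = 942

942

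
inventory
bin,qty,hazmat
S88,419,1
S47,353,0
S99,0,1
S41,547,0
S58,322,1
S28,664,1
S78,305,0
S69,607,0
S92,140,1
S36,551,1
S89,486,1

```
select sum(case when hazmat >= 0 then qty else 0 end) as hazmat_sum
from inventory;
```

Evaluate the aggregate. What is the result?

4394

bin=S88: ✓ → 419
bin=S47: ✓ → 353
bin=S99: ✓ → 0
bin=S41: ✓ → 547
bin=S58: ✓ → 322
bin=S28: ✓ → 664
bin=S78: ✓ → 305
bin=S69: ✓ → 607
bin=S92: ✓ → 140
bin=S36: ✓ → 551
bin=S89: ✓ → 486
hazmat_sum = 419 + 353 + 547 + 322 + 664 + 305 + 607 + 140 + 551 + 486 = 4394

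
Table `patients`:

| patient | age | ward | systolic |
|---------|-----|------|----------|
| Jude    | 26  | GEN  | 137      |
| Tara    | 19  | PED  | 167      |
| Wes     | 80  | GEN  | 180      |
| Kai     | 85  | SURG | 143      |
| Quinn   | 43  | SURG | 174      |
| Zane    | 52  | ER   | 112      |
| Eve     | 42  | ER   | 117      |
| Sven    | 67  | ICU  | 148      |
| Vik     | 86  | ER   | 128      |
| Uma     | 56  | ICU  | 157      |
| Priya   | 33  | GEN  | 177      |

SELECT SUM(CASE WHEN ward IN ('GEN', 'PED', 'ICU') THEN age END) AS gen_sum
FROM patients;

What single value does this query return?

281

patient=Jude: ✓ → 26
patient=Tara: ✓ → 19
patient=Wes: ✓ → 80
patient=Kai: ✗
patient=Quinn: ✗
patient=Zane: ✗
patient=Eve: ✗
patient=Sven: ✓ → 67
patient=Vik: ✗
patient=Uma: ✓ → 56
patient=Priya: ✓ → 33
gen_sum = 26 + 19 + 80 + 67 + 56 + 33 = 281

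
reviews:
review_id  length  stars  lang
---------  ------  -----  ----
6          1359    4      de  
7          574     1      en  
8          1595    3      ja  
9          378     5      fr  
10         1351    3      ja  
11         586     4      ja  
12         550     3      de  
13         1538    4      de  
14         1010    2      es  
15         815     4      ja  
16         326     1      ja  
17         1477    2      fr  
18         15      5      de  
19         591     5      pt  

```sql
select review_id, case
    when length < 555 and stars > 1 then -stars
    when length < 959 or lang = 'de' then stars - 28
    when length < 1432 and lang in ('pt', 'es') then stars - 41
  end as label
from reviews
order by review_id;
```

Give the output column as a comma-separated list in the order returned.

review_id=6: length < 959 or lang = 'de' → -24
review_id=7: length < 959 or lang = 'de' → -27
review_id=8: (no match → NULL) → NULL
review_id=9: length < 555 and stars > 1 → -5
review_id=10: (no match → NULL) → NULL
review_id=11: length < 959 or lang = 'de' → -24
review_id=12: length < 555 and stars > 1 → -3
review_id=13: length < 959 or lang = 'de' → -24
review_id=14: length < 1432 and lang in ('pt', 'es') → -39
review_id=15: length < 959 or lang = 'de' → -24
review_id=16: length < 959 or lang = 'de' → -27
review_id=17: (no match → NULL) → NULL
review_id=18: length < 555 and stars > 1 → -5
review_id=19: length < 959 or lang = 'de' → -23

-24, -27, NULL, -5, NULL, -24, -3, -24, -39, -24, -27, NULL, -5, -23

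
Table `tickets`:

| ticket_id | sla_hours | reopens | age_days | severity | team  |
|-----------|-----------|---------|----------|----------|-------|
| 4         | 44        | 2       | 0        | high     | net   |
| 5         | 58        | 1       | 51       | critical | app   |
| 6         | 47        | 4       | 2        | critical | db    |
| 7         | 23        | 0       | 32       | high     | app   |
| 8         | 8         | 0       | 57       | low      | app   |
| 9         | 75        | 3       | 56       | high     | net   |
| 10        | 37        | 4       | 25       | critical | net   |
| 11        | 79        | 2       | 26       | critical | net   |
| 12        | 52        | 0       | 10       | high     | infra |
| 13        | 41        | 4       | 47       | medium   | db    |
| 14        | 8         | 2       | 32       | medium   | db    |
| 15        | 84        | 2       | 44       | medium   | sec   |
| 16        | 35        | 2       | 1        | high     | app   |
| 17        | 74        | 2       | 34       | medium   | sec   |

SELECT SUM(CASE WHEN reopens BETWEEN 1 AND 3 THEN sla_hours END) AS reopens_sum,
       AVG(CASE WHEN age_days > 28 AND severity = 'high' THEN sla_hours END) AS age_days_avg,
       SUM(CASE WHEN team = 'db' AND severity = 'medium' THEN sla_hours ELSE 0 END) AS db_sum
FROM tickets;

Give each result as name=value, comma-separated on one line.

reopens_sum=457, age_days_avg=49, db_sum=49

[reopens_sum: reopens BETWEEN 1 AND 3]
ticket_id=4: ✓ → 44
ticket_id=5: ✓ → 58
ticket_id=6: ✗
ticket_id=7: ✗
ticket_id=8: ✗
ticket_id=9: ✓ → 75
ticket_id=10: ✗
ticket_id=11: ✓ → 79
ticket_id=12: ✗
ticket_id=13: ✗
ticket_id=14: ✓ → 8
ticket_id=15: ✓ → 84
ticket_id=16: ✓ → 35
ticket_id=17: ✓ → 74
reopens_sum = 44 + 58 + 75 + 79 + 8 + 84 + 35 + 74 = 457
—
[age_days_avg: age_days > 28 AND severity = 'high']
ticket_id=4: ✗
ticket_id=5: ✗
ticket_id=6: ✗
ticket_id=7: ✓ → 23
ticket_id=8: ✗
ticket_id=9: ✓ → 75
ticket_id=10: ✗
ticket_id=11: ✗
ticket_id=12: ✗
ticket_id=13: ✗
ticket_id=14: ✗
ticket_id=15: ✗
ticket_id=16: ✗
ticket_id=17: ✗
age_days_avg = (23 + 75) / 2 = 49
—
[db_sum: team = 'db' AND severity = 'medium']
ticket_id=4: ✗
ticket_id=5: ✗
ticket_id=6: ✗
ticket_id=7: ✗
ticket_id=8: ✗
ticket_id=9: ✗
ticket_id=10: ✗
ticket_id=11: ✗
ticket_id=12: ✗
ticket_id=13: ✓ → 41
ticket_id=14: ✓ → 8
ticket_id=15: ✗
ticket_id=16: ✗
ticket_id=17: ✗
db_sum = 41 + 8 = 49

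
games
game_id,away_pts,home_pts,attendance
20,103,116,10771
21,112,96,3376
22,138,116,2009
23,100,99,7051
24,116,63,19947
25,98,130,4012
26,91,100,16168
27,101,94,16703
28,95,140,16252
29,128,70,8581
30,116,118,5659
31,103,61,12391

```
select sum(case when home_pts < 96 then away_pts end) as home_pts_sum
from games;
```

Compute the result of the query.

game_id=20: ✗
game_id=21: ✗
game_id=22: ✗
game_id=23: ✗
game_id=24: ✓ → 116
game_id=25: ✗
game_id=26: ✗
game_id=27: ✓ → 101
game_id=28: ✗
game_id=29: ✓ → 128
game_id=30: ✗
game_id=31: ✓ → 103
home_pts_sum = 116 + 101 + 128 + 103 = 448

448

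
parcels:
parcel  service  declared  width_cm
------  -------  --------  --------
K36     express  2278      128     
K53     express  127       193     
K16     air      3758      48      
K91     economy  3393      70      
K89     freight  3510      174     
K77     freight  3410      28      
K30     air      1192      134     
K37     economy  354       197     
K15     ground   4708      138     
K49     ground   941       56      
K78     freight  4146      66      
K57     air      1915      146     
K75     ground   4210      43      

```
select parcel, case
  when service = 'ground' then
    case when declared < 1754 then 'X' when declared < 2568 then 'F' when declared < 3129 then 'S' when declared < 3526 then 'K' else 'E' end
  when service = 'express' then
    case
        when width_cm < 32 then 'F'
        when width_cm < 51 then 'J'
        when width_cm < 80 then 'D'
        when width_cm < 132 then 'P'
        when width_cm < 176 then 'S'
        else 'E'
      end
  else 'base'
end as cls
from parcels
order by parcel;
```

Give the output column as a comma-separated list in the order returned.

E, base, base, P, base, X, E, base, E, base, base, base, base

parcel=K15: service='ground' → inner[ELSE] → E
parcel=K16: service='air' → outer ELSE → base
parcel=K30: service='air' → outer ELSE → base
parcel=K36: service='express' → inner[width_cm < 132] → P
parcel=K37: service='economy' → outer ELSE → base
parcel=K49: service='ground' → inner[declared < 1754] → X
parcel=K53: service='express' → inner[ELSE] → E
parcel=K57: service='air' → outer ELSE → base
parcel=K75: service='ground' → inner[ELSE] → E
parcel=K77: service='freight' → outer ELSE → base
parcel=K78: service='freight' → outer ELSE → base
parcel=K89: service='freight' → outer ELSE → base
parcel=K91: service='economy' → outer ELSE → base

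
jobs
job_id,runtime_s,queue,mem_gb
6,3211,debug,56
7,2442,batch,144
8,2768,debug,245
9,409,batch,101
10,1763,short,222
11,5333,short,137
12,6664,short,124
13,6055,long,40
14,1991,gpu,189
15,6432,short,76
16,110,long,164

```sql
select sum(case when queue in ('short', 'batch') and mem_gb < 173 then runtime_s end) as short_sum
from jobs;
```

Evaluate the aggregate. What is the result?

job_id=6: ✗
job_id=7: ✓ → 2442
job_id=8: ✗
job_id=9: ✓ → 409
job_id=10: ✗
job_id=11: ✓ → 5333
job_id=12: ✓ → 6664
job_id=13: ✗
job_id=14: ✗
job_id=15: ✓ → 6432
job_id=16: ✗
short_sum = 2442 + 409 + 5333 + 6664 + 6432 = 21280

21280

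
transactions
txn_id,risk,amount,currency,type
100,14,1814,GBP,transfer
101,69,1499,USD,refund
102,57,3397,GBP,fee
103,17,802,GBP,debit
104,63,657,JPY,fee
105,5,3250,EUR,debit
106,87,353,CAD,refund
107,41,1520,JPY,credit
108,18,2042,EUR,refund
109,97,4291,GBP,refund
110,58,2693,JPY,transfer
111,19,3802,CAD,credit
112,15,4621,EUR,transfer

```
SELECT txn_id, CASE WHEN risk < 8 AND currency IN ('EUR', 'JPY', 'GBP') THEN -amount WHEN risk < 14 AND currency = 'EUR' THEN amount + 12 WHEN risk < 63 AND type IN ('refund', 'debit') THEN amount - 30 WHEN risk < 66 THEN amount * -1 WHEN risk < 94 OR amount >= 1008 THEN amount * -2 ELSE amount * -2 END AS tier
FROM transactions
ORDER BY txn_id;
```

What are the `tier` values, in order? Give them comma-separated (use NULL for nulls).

-1814, -2998, -3397, 772, -657, -3250, -706, -1520, 2012, -8582, -2693, -3802, -4621

txn_id=100: risk < 66 → -1814
txn_id=101: risk < 94 OR amount >= 1008 → -2998
txn_id=102: risk < 66 → -3397
txn_id=103: risk < 63 AND type IN ('refund', 'debit') → 772
txn_id=104: risk < 66 → -657
txn_id=105: risk < 8 AND currency IN ('EUR', 'JPY', 'GBP') → -3250
txn_id=106: risk < 94 OR amount >= 1008 → -706
txn_id=107: risk < 66 → -1520
txn_id=108: risk < 63 AND type IN ('refund', 'debit') → 2012
txn_id=109: risk < 94 OR amount >= 1008 → -8582
txn_id=110: risk < 66 → -2693
txn_id=111: risk < 66 → -3802
txn_id=112: risk < 66 → -4621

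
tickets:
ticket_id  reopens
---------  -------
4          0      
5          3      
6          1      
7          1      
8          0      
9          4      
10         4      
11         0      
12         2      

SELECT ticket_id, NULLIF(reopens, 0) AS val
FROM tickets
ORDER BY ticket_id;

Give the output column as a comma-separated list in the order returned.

NULL, 3, 1, 1, NULL, 4, 4, NULL, 2

ticket_id=4: reopens=0 vs 0: equal → NULL
ticket_id=5: reopens=3 vs 0: differ → 3
ticket_id=6: reopens=1 vs 0: differ → 1
ticket_id=7: reopens=1 vs 0: differ → 1
ticket_id=8: reopens=0 vs 0: equal → NULL
ticket_id=9: reopens=4 vs 0: differ → 4
ticket_id=10: reopens=4 vs 0: differ → 4
ticket_id=11: reopens=0 vs 0: equal → NULL
ticket_id=12: reopens=2 vs 0: differ → 2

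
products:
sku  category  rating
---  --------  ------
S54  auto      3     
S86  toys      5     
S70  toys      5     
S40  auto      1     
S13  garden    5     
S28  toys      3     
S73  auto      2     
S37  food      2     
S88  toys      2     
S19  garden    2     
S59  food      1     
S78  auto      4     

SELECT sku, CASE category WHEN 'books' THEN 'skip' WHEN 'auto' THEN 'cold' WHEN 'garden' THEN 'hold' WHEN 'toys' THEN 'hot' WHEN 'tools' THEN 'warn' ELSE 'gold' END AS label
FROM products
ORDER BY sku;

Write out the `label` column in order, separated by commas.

sku=S13: category='garden' → hold
sku=S19: category='garden' → hold
sku=S28: category='toys' → hot
sku=S37: ELSE → gold
sku=S40: category='auto' → cold
sku=S54: category='auto' → cold
sku=S59: ELSE → gold
sku=S70: category='toys' → hot
sku=S73: category='auto' → cold
sku=S78: category='auto' → cold
sku=S86: category='toys' → hot
sku=S88: category='toys' → hot

hold, hold, hot, gold, cold, cold, gold, hot, cold, cold, hot, hot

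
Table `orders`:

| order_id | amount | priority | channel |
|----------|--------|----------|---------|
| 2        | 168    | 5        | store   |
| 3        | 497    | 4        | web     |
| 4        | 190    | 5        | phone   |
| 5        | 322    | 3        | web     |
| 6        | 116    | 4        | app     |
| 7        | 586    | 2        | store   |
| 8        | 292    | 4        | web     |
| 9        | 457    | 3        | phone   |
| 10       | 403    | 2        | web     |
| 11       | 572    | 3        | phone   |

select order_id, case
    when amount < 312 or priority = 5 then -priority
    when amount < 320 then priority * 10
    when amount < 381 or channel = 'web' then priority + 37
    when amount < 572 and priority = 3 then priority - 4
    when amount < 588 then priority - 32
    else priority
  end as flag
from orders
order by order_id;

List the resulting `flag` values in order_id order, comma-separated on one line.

order_id=2: amount < 312 or priority = 5 → -5
order_id=3: amount < 381 or channel = 'web' → 41
order_id=4: amount < 312 or priority = 5 → -5
order_id=5: amount < 381 or channel = 'web' → 40
order_id=6: amount < 312 or priority = 5 → -4
order_id=7: amount < 588 → -30
order_id=8: amount < 312 or priority = 5 → -4
order_id=9: amount < 572 and priority = 3 → -1
order_id=10: amount < 381 or channel = 'web' → 39
order_id=11: amount < 588 → -29

-5, 41, -5, 40, -4, -30, -4, -1, 39, -29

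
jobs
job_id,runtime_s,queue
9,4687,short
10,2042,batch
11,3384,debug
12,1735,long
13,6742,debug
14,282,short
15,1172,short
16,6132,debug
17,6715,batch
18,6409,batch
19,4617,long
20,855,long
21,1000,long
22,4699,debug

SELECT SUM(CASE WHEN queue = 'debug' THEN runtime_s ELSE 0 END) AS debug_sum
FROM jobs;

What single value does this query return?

job_id=9: ✗
job_id=10: ✗
job_id=11: ✓ → 3384
job_id=12: ✗
job_id=13: ✓ → 6742
job_id=14: ✗
job_id=15: ✗
job_id=16: ✓ → 6132
job_id=17: ✗
job_id=18: ✗
job_id=19: ✗
job_id=20: ✗
job_id=21: ✗
job_id=22: ✓ → 4699
debug_sum = 3384 + 6742 + 6132 + 4699 = 20957

20957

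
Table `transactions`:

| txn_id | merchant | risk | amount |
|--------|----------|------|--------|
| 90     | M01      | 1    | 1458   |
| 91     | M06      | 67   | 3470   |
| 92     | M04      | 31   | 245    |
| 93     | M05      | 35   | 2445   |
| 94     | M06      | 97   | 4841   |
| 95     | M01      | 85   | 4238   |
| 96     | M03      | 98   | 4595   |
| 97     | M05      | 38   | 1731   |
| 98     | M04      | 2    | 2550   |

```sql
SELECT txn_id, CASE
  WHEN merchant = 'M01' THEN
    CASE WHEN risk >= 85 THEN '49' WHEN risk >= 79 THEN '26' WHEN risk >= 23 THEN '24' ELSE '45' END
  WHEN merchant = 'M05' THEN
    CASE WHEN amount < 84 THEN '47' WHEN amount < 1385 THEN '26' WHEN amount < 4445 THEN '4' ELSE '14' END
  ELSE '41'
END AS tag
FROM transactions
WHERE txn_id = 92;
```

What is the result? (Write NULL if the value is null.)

41

txn_id = 92: merchant=M04, risk=31, amount=245.
merchant='M04' → outer ELSE → 41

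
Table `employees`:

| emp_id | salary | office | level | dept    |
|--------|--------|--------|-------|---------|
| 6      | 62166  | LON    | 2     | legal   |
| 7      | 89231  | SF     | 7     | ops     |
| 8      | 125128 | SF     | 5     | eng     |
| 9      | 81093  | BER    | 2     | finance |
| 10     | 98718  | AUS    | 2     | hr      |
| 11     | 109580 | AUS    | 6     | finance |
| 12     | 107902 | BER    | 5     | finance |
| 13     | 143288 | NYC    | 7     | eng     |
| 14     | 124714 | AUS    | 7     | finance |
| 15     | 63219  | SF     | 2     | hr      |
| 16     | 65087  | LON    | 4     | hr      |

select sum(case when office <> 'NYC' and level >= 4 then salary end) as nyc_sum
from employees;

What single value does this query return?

621642

emp_id=6: ✗
emp_id=7: ✓ → 89231
emp_id=8: ✓ → 125128
emp_id=9: ✗
emp_id=10: ✗
emp_id=11: ✓ → 109580
emp_id=12: ✓ → 107902
emp_id=13: ✗
emp_id=14: ✓ → 124714
emp_id=15: ✗
emp_id=16: ✓ → 65087
nyc_sum = 89231 + 125128 + 109580 + 107902 + 124714 + 65087 = 621642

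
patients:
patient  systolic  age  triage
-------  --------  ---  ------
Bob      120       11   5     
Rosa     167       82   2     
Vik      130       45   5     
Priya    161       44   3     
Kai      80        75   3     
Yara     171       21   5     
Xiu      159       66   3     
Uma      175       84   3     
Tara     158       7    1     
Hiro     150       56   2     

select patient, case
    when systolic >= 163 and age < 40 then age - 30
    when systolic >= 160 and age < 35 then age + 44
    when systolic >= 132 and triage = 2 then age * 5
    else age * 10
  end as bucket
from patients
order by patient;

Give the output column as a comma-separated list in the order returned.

patient=Bob: ELSE → 110
patient=Hiro: systolic >= 132 and triage = 2 → 280
patient=Kai: ELSE → 750
patient=Priya: ELSE → 440
patient=Rosa: systolic >= 132 and triage = 2 → 410
patient=Tara: ELSE → 70
patient=Uma: ELSE → 840
patient=Vik: ELSE → 450
patient=Xiu: ELSE → 660
patient=Yara: systolic >= 163 and age < 40 → -9

110, 280, 750, 440, 410, 70, 840, 450, 660, -9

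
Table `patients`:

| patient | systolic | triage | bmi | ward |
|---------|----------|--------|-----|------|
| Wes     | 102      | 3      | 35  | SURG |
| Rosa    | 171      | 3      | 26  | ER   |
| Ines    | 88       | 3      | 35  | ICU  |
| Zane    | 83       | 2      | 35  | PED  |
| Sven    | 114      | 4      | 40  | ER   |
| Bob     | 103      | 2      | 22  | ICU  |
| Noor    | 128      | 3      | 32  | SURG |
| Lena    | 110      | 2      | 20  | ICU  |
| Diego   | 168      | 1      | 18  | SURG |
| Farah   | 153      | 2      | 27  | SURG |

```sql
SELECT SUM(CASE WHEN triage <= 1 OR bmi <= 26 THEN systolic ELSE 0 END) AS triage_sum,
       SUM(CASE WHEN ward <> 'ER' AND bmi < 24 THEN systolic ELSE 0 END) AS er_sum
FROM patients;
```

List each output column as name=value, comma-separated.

[triage_sum: triage <= 1 OR bmi <= 26]
patient=Wes: ✗
patient=Rosa: ✓ → 171
patient=Ines: ✗
patient=Zane: ✗
patient=Sven: ✗
patient=Bob: ✓ → 103
patient=Noor: ✗
patient=Lena: ✓ → 110
patient=Diego: ✓ → 168
patient=Farah: ✗
triage_sum = 171 + 103 + 110 + 168 = 552
—
[er_sum: ward <> 'ER' AND bmi < 24]
patient=Wes: ✗
patient=Rosa: ✗
patient=Ines: ✗
patient=Zane: ✗
patient=Sven: ✗
patient=Bob: ✓ → 103
patient=Noor: ✗
patient=Lena: ✓ → 110
patient=Diego: ✓ → 168
patient=Farah: ✗
er_sum = 103 + 110 + 168 = 381

triage_sum=552, er_sum=381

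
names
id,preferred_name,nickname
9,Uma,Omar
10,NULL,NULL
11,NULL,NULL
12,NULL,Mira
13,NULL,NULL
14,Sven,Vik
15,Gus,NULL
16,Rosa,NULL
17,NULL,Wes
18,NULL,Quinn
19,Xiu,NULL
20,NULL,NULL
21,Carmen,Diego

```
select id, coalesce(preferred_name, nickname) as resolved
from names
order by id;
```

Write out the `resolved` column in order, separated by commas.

id=9: preferred_name=Uma → Uma
id=10: preferred_name=NULL, nickname=NULL (all NULL) → NULL
id=11: preferred_name=NULL, nickname=NULL (all NULL) → NULL
id=12: preferred_name=NULL, nickname=Mira → Mira
id=13: preferred_name=NULL, nickname=NULL (all NULL) → NULL
id=14: preferred_name=Sven → Sven
id=15: preferred_name=Gus → Gus
id=16: preferred_name=Rosa → Rosa
id=17: preferred_name=NULL, nickname=Wes → Wes
id=18: preferred_name=NULL, nickname=Quinn → Quinn
id=19: preferred_name=Xiu → Xiu
id=20: preferred_name=NULL, nickname=NULL (all NULL) → NULL
id=21: preferred_name=Carmen → Carmen

Uma, NULL, NULL, Mira, NULL, Sven, Gus, Rosa, Wes, Quinn, Xiu, NULL, Carmen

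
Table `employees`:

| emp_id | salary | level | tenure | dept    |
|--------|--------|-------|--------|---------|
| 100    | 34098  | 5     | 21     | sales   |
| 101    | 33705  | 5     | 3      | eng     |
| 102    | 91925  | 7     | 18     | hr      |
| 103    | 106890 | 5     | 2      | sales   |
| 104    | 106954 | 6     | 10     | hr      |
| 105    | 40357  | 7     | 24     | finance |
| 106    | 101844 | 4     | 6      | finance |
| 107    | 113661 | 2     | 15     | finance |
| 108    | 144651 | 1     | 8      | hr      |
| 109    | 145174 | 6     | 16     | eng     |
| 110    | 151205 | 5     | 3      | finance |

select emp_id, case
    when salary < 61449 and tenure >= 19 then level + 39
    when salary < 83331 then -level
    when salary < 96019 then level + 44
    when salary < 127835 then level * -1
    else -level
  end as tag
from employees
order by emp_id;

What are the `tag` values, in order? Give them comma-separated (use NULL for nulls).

emp_id=100: salary < 61449 and tenure >= 19 → 44
emp_id=101: salary < 83331 → -5
emp_id=102: salary < 96019 → 51
emp_id=103: salary < 127835 → -5
emp_id=104: salary < 127835 → -6
emp_id=105: salary < 61449 and tenure >= 19 → 46
emp_id=106: salary < 127835 → -4
emp_id=107: salary < 127835 → -2
emp_id=108: ELSE → -1
emp_id=109: ELSE → -6
emp_id=110: ELSE → -5

44, -5, 51, -5, -6, 46, -4, -2, -1, -6, -5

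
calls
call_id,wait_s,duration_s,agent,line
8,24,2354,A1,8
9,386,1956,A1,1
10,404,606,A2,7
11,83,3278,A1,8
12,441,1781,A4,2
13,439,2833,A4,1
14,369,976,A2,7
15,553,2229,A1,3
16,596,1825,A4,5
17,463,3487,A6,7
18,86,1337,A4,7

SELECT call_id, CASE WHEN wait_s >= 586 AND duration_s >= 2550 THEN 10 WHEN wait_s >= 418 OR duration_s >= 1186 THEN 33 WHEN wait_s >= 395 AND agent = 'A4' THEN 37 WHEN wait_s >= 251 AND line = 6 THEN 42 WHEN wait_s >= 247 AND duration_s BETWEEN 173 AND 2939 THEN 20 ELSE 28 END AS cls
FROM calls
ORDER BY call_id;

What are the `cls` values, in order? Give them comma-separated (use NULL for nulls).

call_id=8: wait_s >= 418 OR duration_s >= 1186 → 33
call_id=9: wait_s >= 418 OR duration_s >= 1186 → 33
call_id=10: wait_s >= 247 AND duration_s BETWEEN 173 AND 2939 → 20
call_id=11: wait_s >= 418 OR duration_s >= 1186 → 33
call_id=12: wait_s >= 418 OR duration_s >= 1186 → 33
call_id=13: wait_s >= 418 OR duration_s >= 1186 → 33
call_id=14: wait_s >= 247 AND duration_s BETWEEN 173 AND 2939 → 20
call_id=15: wait_s >= 418 OR duration_s >= 1186 → 33
call_id=16: wait_s >= 418 OR duration_s >= 1186 → 33
call_id=17: wait_s >= 418 OR duration_s >= 1186 → 33
call_id=18: wait_s >= 418 OR duration_s >= 1186 → 33

33, 33, 20, 33, 33, 33, 20, 33, 33, 33, 33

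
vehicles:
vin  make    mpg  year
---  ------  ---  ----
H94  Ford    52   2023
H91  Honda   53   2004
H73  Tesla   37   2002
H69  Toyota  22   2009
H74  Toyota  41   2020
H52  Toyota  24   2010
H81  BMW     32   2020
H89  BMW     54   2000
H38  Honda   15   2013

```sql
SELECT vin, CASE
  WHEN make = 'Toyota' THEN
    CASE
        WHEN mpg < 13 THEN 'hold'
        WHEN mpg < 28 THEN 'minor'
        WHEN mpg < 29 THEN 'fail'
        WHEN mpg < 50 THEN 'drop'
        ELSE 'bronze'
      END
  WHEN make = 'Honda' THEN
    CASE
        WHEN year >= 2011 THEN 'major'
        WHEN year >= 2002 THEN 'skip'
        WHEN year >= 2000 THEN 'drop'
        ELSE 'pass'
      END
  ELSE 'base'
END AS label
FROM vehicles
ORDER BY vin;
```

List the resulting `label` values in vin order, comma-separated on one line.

major, minor, minor, base, drop, base, base, skip, base

vin=H38: make='Honda' → inner[year >= 2011] → major
vin=H52: make='Toyota' → inner[mpg < 28] → minor
vin=H69: make='Toyota' → inner[mpg < 28] → minor
vin=H73: make='Tesla' → outer ELSE → base
vin=H74: make='Toyota' → inner[mpg < 50] → drop
vin=H81: make='BMW' → outer ELSE → base
vin=H89: make='BMW' → outer ELSE → base
vin=H91: make='Honda' → inner[year >= 2002] → skip
vin=H94: make='Ford' → outer ELSE → base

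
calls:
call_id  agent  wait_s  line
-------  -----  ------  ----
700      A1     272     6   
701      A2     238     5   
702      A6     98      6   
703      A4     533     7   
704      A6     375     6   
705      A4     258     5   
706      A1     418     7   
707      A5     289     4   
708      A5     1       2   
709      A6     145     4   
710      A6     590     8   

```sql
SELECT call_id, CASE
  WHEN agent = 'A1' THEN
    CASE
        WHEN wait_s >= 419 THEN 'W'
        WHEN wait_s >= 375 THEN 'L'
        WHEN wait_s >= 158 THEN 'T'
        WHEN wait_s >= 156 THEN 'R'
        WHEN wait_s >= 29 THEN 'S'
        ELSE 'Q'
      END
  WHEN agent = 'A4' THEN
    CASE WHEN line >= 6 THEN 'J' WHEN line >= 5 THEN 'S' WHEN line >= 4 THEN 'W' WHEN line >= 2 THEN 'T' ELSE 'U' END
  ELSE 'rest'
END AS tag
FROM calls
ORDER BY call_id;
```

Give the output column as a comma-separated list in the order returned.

T, rest, rest, J, rest, S, L, rest, rest, rest, rest

call_id=700: agent='A1' → inner[wait_s >= 158] → T
call_id=701: agent='A2' → outer ELSE → rest
call_id=702: agent='A6' → outer ELSE → rest
call_id=703: agent='A4' → inner[line >= 6] → J
call_id=704: agent='A6' → outer ELSE → rest
call_id=705: agent='A4' → inner[line >= 5] → S
call_id=706: agent='A1' → inner[wait_s >= 375] → L
call_id=707: agent='A5' → outer ELSE → rest
call_id=708: agent='A5' → outer ELSE → rest
call_id=709: agent='A6' → outer ELSE → rest
call_id=710: agent='A6' → outer ELSE → rest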